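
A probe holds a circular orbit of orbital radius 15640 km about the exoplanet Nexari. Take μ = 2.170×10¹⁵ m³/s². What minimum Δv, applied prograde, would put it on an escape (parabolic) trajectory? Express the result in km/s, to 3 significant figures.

Δv ≈ 4.88 km/s

r = 15640 km = 1.564×10⁷ m.
Circular speed v_c = √(μ/r) = 11780 m/s.
Escape speed v_esc = √(2μ/r) = √2 × v_c = 16660 m/s.
Δv = v_esc − v_c = 4879 m/s = 4.879 km/s.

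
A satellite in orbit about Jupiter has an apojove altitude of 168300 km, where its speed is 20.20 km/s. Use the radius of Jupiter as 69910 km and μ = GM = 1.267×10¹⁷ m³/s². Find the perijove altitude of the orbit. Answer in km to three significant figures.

perijove altitude ≈ 78300 km

r_a = 69910 + 168300 = 2.3821×10⁵ km = 2.382×10⁸ m.
Specific energy ε = v²/2 − μ/r = -3.279×10⁸ J/kg, so a = −μ/(2ε) = 1.932×10⁸ m.
The apsides satisfy r_p + r_a = 2a, so the perijove radius is 2a − r_a = 1.482×10⁸ m = 1.4823×10⁵ km.
Perijove altitude = 1.4823×10⁵ − 69910 = 78321 km.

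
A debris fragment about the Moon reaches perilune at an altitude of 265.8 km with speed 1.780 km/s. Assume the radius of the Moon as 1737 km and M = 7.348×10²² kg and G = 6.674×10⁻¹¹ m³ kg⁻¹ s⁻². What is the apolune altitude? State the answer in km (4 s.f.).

apolune altitude ≈ 1934 km

μ = GM = 6.674×10⁻¹¹ × 7.348×10²² = 4.904×10¹² m³/s².
r_p = 1737 + 265.8 = 2002.8 km = 2.003×10⁶ m.
Specific energy ε = v²/2 − μ/r = -8.644×10⁵ J/kg, so a = −μ/(2ε) = 2.837×10⁶ m.
The apsides satisfy r_p + r_a = 2a, so the apolune radius is 2a − r_p = 3.671×10⁶ m = 3670.6 km.
Apolune altitude = 3670.6 − 1737 = 1933.6 km.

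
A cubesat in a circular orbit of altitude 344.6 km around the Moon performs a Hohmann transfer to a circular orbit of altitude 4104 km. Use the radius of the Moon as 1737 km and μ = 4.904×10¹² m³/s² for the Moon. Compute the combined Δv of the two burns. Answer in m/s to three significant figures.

Δv_total ≈ 581 m/s

r₁ = 1737 + 344.6 = 2081.6 km = 2.0816×10⁶ m.
r₂ = 1737 + 4104 = 5841.0 km = 5.8410×10⁶ m.
Transfer ellipse a_t = (r₁ + r₂)/2 = 3.961×10⁶ m.
At r₁: circular v_c1 = √(μ/r₁) = 1535 m/s; transfer-perilune v_p = √[μ(2/r₁ − 1/a_t)] = 1864 m/s.
Δv₁ = v_p − v_c1 = 328.9 m/s.
At r₂: circular v_c2 = √(μ/r₂) = 916.3 m/s; transfer-apolune v_a = √[μ(2/r₂ − 1/a_t)] = 664.2 m/s.
Δv₂ = v_c2 − v_a = 252.1 m/s.
Total Δv = Δv₁ + Δv₂ = 581.0 m/s.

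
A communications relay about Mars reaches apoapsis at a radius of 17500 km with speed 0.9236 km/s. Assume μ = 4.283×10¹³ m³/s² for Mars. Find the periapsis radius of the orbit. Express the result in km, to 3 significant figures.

r_a = 1.750×10⁷ m.
Specific energy ε = v²/2 − μ/r = -2.021×10⁶ J/kg, so a = −μ/(2ε) = 1.060×10⁷ m.
The apsides satisfy r_p + r_a = 2a, so the periapsis radius is 2a − r_a = 3.693×10⁶ m = 3693.4 km.

periapsis radius ≈ 3690 km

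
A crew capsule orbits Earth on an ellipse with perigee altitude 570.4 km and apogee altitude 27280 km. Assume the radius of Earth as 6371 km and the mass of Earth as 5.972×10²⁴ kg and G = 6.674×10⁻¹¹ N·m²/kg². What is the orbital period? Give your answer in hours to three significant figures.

μ = GM = 6.674×10⁻¹¹ × 5.972×10²⁴ = 3.986×10¹⁴ m³/s².
r_p = 6371 + 570.4 = 6941.4 km = 6.9414×10⁶ m.
r_a = 6371 + 27280 = 33651 km = 3.3651×10⁷ m.
Semi-major axis a = (r_p + r_a)/2 = (6941.4 + 33651)/2 = 20296 km = 2.030×10⁷ m.
By Kepler's third law T = 2π√(a³/μ) = 2π × 4.580×10³ = 2.878×10⁴ s.
= 7.994 hours.

T ≈ 7.99 hours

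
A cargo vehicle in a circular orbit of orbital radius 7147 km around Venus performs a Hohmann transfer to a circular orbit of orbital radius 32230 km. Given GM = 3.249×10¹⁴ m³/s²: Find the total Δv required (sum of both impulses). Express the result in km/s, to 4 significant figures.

r₁ = 7147 km = 7.147×10⁶ m.
r₂ = 32230 km = 3.223×10⁷ m.
Transfer ellipse a_t = (r₁ + r₂)/2 = 1.969×10⁷ m.
At r₁: circular v_c1 = √(μ/r₁) = 6742 m/s; transfer-periapsis v_p = √[μ(2/r₁ − 1/a_t)] = 8627 m/s.
Δv₁ = v_p − v_c1 = 1884 m/s.
At r₂: circular v_c2 = √(μ/r₂) = 3175 m/s; transfer-apoapsis v_a = √[μ(2/r₂ − 1/a_t)] = 1913 m/s.
Δv₂ = v_c2 − v_a = 1262 m/s.
Total Δv = Δv₁ + Δv₂ = 3146 m/s = 3.146 km/s.

Δv_total ≈ 3.146 km/s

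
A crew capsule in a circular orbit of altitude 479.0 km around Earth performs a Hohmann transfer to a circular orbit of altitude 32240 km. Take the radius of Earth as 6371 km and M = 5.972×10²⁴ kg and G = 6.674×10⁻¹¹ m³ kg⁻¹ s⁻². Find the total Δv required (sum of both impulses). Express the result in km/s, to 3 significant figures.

μ = GM = 6.674×10⁻¹¹ × 5.972×10²⁴ = 3.986×10¹⁴ m³/s².
r₁ = 6371 + 479.0 = 6850.0 km = 6.8500×10⁶ m.
r₂ = 6371 + 32240 = 38611 km = 3.8611×10⁷ m.
Transfer ellipse a_t = (r₁ + r₂)/2 = 2.273×10⁷ m.
At r₁: circular v_c1 = √(μ/r₁) = 7628 m/s; transfer-perigee v_p = √[μ(2/r₁ − 1/a_t)] = 9942 m/s.
Δv₁ = v_p − v_c1 = 2314 m/s.
At r₂: circular v_c2 = √(μ/r₂) = 3213 m/s; transfer-apogee v_a = √[μ(2/r₂ − 1/a_t)] = 1764 m/s.
Δv₂ = v_c2 − v_a = 1449 m/s.
Total Δv = Δv₁ + Δv₂ = 3763 m/s = 3.763 km/s.

Δv_total ≈ 3.76 km/s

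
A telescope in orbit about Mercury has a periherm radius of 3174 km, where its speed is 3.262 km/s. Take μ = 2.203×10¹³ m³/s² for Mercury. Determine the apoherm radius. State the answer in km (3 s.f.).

apoherm radius ≈ 10400 km

r_p = 3.174×10⁶ m.
Specific energy ε = v²/2 − μ/r = -1.620×10⁶ J/kg, so a = −μ/(2ε) = 6.798×10⁶ m.
The apsides satisfy r_p + r_a = 2a, so the apoherm radius is 2a − r_p = 1.042×10⁷ m = 10421 km.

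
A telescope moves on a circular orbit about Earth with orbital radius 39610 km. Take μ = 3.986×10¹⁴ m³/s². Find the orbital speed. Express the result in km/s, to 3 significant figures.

v ≈ 3.17 km/s

r = 39610 km = 3.961×10⁷ m.
For a circular orbit v = √(μ/r) = √(3.986×10¹⁴ / 3.961×10⁷) = √(1.006×10⁷) = 3172 m/s.
That is 3.172 km/s.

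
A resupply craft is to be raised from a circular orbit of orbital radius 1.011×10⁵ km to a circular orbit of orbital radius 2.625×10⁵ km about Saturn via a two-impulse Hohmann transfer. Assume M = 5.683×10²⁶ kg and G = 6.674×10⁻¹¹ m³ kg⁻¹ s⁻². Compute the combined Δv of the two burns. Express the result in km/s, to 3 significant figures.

Δv_total ≈ 6.96 km/s

μ = GM = 6.674×10⁻¹¹ × 5.683×10²⁶ = 3.793×10¹⁶ m³/s².
r₁ = 1.011×10⁵ km = 1.011×10⁸ m.
r₂ = 2.625×10⁵ km = 2.625×10⁸ m.
Transfer ellipse a_t = (r₁ + r₂)/2 = 1.818×10⁸ m.
At r₁: circular v_c1 = √(μ/r₁) = 19370 m/s; transfer-perikrone v_p = √[μ(2/r₁ − 1/a_t)] = 23270 m/s.
Δv₁ = v_p − v_c1 = 3905 m/s.
At r₂: circular v_c2 = √(μ/r₂) = 12020 m/s; transfer-apokrone v_a = √[μ(2/r₂ − 1/a_t)] = 8964 m/s.
Δv₂ = v_c2 − v_a = 3056 m/s.
Total Δv = Δv₁ + Δv₂ = 6962 m/s = 6.962 km/s.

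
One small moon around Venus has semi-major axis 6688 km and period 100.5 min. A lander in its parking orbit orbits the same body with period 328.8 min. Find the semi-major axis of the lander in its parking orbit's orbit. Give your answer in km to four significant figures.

Kepler's third law: a³ ∝ T², so a₂ = a₁ (T₂/T₁)^(2/3).
T₂/T₁ = 3.272, (T₂/T₁)^(2/3) = 2.204.
a₂ = 6688 × 2.204 = 14740 km.

a₂ ≈ 14740 km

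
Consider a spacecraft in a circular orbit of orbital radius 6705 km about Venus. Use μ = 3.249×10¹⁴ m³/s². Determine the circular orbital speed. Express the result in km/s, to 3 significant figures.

v ≈ 6.96 km/s

r = 6705 km = 6.705×10⁶ m.
For a circular orbit v = √(μ/r) = √(3.249×10¹⁴ / 6.705×10⁶) = √(4.846×10⁷) = 6961 m/s.
That is 6.961 km/s.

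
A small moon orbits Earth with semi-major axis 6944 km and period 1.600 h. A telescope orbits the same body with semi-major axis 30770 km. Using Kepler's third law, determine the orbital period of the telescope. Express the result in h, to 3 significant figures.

Kepler's third law: T² ∝ a³, so T₂ = T₁ (a₂/a₁)^(3/2).
a₂/a₁ = 4.431, (a₂/a₁)^(3/2) = 9.328.
T₂ = 1.600 × 9.328 = 14.92 h.

T₂ ≈ 14.9 h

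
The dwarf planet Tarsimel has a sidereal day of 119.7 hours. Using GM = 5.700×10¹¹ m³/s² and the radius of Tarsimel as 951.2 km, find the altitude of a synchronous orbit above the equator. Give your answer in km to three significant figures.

T = 119.7 hours = 4.309×10⁵ s.
A synchronous orbit has period T, so by Kepler's third law a = (μT²/4π²)^(1/3).
μT²/4π² = 5.700×10¹¹ × (4.309×10⁵)² / 39.48 = 2.681×10²¹ m³.
a = 1.389×10⁷ m = 13892 km.
Altitude h = a − R = 13892 − 951.2 = 12941 km.

h_sync ≈ 12900 km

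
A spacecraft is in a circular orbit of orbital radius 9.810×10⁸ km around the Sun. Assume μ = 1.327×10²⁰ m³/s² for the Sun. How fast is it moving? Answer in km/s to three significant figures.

r = 9.810×10⁸ km = 9.810×10¹¹ m.
For a circular orbit v = √(μ/r) = √(1.327×10²⁰ / 9.810×10¹¹) = √(1.353×10⁸) = 11630 m/s.
That is 11.63 km/s.

v ≈ 11.6 km/s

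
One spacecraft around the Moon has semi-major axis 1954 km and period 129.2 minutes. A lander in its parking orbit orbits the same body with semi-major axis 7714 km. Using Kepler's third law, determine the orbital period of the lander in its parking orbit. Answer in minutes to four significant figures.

Kepler's third law: T² ∝ a³, so T₂ = T₁ (a₂/a₁)^(3/2).
a₂/a₁ = 3.948, (a₂/a₁)^(3/2) = 7.844.
T₂ = 129.2 × 7.844 = 1013 minutes.

T₂ ≈ 1013 minutes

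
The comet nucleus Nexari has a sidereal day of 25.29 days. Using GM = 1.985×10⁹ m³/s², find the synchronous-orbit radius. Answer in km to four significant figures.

T = 25.29 days = 2.185×10⁶ s.
A synchronous orbit has period T, so by Kepler's third law a = (μT²/4π²)^(1/3).
μT²/4π² = 1.985×10⁹ × (2.185×10⁶)² / 39.48 = 2.401×10²⁰ m³.
a = 6.215×10⁶ m = 6215.0 km.

r_sync ≈ 6215 km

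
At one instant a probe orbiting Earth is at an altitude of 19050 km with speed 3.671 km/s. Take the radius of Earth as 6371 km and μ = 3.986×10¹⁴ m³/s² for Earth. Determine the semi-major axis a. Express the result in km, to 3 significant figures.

r = 6371 + 19050 = 25421 km = 2.542×10⁷ m.
Specific orbital energy ε = v²/2 − μ/r = (3671)²/2 − 3.986×10¹⁴/2.542×10⁷ = -8.942×10⁶ J/kg.
Since ε = −μ/(2a), a = −μ/(2ε) = 2.229×10⁷ m = 22289 km.

a ≈ 22300 km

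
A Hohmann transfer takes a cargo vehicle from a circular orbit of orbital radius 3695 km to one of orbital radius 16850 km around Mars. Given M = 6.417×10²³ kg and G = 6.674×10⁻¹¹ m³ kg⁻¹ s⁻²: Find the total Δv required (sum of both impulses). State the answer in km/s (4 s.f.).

Δv_total ≈ 1.594 km/s

μ = GM = 6.674×10⁻¹¹ × 6.417×10²³ = 4.283×10¹³ m³/s².
r₁ = 3695 km = 3.695×10⁶ m.
r₂ = 16850 km = 1.685×10⁷ m.
Transfer ellipse a_t = (r₁ + r₂)/2 = 1.027×10⁷ m.
At r₁: circular v_c1 = √(μ/r₁) = 3404 m/s; transfer-periapsis v_p = √[μ(2/r₁ − 1/a_t)] = 4360 m/s.
Δv₁ = v_p − v_c1 = 955.8 m/s.
At r₂: circular v_c2 = √(μ/r₂) = 1594 m/s; transfer-apoapsis v_a = √[μ(2/r₂ − 1/a_t)] = 956.2 m/s.
Δv₂ = v_c2 − v_a = 638.1 m/s.
Total Δv = Δv₁ + Δv₂ = 1594 m/s = 1.594 km/s.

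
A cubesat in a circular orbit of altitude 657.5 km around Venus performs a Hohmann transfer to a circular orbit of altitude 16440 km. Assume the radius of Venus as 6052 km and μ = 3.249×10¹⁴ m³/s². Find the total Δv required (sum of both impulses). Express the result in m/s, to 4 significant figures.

Δv_total ≈ 2902 m/s

r₁ = 6052 + 657.5 = 6709.5 km = 6.7095×10⁶ m.
r₂ = 6052 + 16440 = 22492 km = 2.2492×10⁷ m.
Transfer ellipse a_t = (r₁ + r₂)/2 = 1.460×10⁷ m.
At r₁: circular v_c1 = √(μ/r₁) = 6959 m/s; transfer-periapsis v_p = √[μ(2/r₁ − 1/a_t)] = 8637 m/s.
Δv₁ = v_p − v_c1 = 1678 m/s.
At r₂: circular v_c2 = √(μ/r₂) = 3801 m/s; transfer-apoapsis v_a = √[μ(2/r₂ − 1/a_t)] = 2576 m/s.
Δv₂ = v_c2 − v_a = 1224 m/s.
Total Δv = Δv₁ + Δv₂ = 2902 m/s.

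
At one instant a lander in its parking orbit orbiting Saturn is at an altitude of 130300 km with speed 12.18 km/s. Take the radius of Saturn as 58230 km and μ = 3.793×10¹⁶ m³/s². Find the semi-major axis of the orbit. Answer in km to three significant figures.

a ≈ 1.49×10⁵ km

r = 58230 + 130300 = 1.8853×10⁵ km = 1.885×10⁸ m.
Vis-viva rearranged: 1/a = 2/r − v²/μ = 1.061×10⁻⁸ − 3.911×10⁻⁹ = 6.697×10⁻⁹ m⁻¹.
a = 1.493×10⁸ m = 1.4932×10⁵ km.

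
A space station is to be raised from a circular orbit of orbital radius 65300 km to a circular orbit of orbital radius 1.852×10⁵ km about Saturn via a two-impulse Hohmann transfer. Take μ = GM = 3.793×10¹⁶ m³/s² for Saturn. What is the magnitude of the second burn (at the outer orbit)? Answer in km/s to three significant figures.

r₁ = 65300 km = 6.530×10⁷ m.
r₂ = 1.852×10⁵ km = 1.852×10⁸ m.
Transfer ellipse a_t = (r₁ + r₂)/2 = 1.252×10⁸ m.
At r₁: circular v_c1 = √(μ/r₁) = 24100 m/s; transfer-perikrone v_p = √[μ(2/r₁ − 1/a_t)] = 29310 m/s.
At r₂: circular v_c2 = √(μ/r₂) = 14310 m/s; transfer-apokrone v_a = √[μ(2/r₂ − 1/a_t)] = 10330 m/s.
Δv₂ = v_c2 − v_a = 3978 m/s.
= 3.978 km/s.

Δv ≈ 3.98 km/s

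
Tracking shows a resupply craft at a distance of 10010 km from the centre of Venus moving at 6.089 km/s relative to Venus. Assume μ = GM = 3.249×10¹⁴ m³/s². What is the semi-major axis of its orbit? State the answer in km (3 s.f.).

a ≈ 11700 km

r = 1.001×10⁷ m.
Vis-viva rearranged: 1/a = 2/r − v²/μ = 1.998×10⁻⁷ − 1.141×10⁻⁷ = 8.569×10⁻⁸ m⁻¹.
a = 1.167×10⁷ m = 11671 km.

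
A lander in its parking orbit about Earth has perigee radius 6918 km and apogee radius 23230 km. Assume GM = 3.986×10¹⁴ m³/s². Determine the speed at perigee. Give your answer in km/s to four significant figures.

Semi-major axis a = (r_p + r_a)/2 = 15074 km = 1.507×10⁷ m.
Vis-viva: v² = μ(2/r − 1/a) = 3.986×10¹⁴ × (2.891×10⁻⁷ − 6.634×10⁻⁸) = 8.879×10⁷ m²/s².
v = 9423 m/s = 9.423 km/s.

v ≈ 9.423 km/s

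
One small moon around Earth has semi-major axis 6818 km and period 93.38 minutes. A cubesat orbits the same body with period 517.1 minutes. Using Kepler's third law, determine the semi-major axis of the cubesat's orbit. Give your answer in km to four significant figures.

a₂ ≈ 21340 km

Kepler's third law: a³ ∝ T², so a₂ = a₁ (T₂/T₁)^(2/3).
T₂/T₁ = 5.538, (T₂/T₁)^(2/3) = 3.130.
a₂ = 6818 × 3.130 = 21340 km.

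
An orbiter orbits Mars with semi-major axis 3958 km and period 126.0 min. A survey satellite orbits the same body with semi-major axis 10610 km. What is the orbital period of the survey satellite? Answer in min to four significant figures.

Kepler's third law: T² ∝ a³, so T₂ = T₁ (a₂/a₁)^(3/2).
a₂/a₁ = 2.681, (a₂/a₁)^(3/2) = 4.389.
T₂ = 126.0 × 4.389 = 553.0 min.

T₂ ≈ 553.0 min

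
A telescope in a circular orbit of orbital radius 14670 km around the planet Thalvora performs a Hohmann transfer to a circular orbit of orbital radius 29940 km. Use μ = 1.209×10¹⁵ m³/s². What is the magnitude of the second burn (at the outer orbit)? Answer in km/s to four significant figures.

r₁ = 14670 km = 1.467×10⁷ m.
r₂ = 29940 km = 2.994×10⁷ m.
Transfer ellipse a_t = (r₁ + r₂)/2 = 2.230×10⁷ m.
At r₁: circular v_c1 = √(μ/r₁) = 9078 m/s; transfer-periapsis v_p = √[μ(2/r₁ − 1/a_t)] = 10520 m/s.
At r₂: circular v_c2 = √(μ/r₂) = 6355 m/s; transfer-apoapsis v_a = √[μ(2/r₂ − 1/a_t)] = 5153 m/s.
Δv₂ = v_c2 − v_a = 1201 m/s.
= 1.201 km/s.

Δv ≈ 1.201 km/s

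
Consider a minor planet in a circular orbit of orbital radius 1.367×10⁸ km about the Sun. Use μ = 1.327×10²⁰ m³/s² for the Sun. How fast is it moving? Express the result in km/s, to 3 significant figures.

r = 1.367×10⁸ km = 1.367×10¹¹ m.
For a circular orbit v = √(μ/r) = √(1.327×10²⁰ / 1.367×10¹¹) = √(9.707×10⁸) = 31160 m/s.
That is 31.16 km/s.

v ≈ 31.2 km/s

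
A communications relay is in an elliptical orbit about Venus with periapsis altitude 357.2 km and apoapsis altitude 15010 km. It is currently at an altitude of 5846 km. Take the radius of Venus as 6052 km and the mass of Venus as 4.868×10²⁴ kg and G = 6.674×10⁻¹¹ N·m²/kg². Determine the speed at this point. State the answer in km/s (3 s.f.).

v ≈ 5.56 km/s

μ = GM = 6.674×10⁻¹¹ × 4.868×10²⁴ = 3.249×10¹⁴ m³/s².
r_p = 6052 + 357.2 = 6409.2 km = 6.4092×10⁶ m.
r_a = 6052 + 15010 = 21062 km = 2.1062×10⁷ m.
r = 6052 + 5846 = 11898 km = 1.190×10⁷ m.
Semi-major axis a = (r_p + r_a)/2 = 13736 km = 1.374×10⁷ m.
Vis-viva: v² = μ(2/r − 1/a) = 3.249×10¹⁴ × (1.681×10⁻⁷ − 7.280×10⁻⁸) = 3.096×10⁷ m²/s².
v = 5564 m/s = 5.564 km/s.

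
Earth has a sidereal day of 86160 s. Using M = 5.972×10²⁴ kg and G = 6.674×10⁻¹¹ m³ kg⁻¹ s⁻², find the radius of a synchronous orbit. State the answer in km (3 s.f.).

r_sync ≈ 42200 km

μ = GM = 6.674×10⁻¹¹ × 5.972×10²⁴ = 3.986×10¹⁴ m³/s².
A synchronous orbit has period T, so by Kepler's third law a = (μT²/4π²)^(1/3).
μT²/4π² = 3.986×10¹⁴ × (8.616×10⁴)² / 39.48 = 7.495×10²² m³.
a = 4.216×10⁷ m = 42162 km.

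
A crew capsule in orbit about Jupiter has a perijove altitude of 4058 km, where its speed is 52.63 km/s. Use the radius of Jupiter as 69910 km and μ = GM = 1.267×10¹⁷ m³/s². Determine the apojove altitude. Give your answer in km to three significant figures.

apojove altitude ≈ 2.42×10⁵ km

r_p = 69910 + 4058 = 73968 km = 7.397×10⁷ m.
Specific energy ε = v²/2 − μ/r = -3.279×10⁸ J/kg, so a = −μ/(2ε) = 1.932×10⁸ m.
The apsides satisfy r_p + r_a = 2a, so the apojove radius is 2a − r_p = 3.124×10⁸ m = 3.1238×10⁵ km.
Apojove altitude = 3.1238×10⁵ − 69910 = 2.4247×10⁵ km.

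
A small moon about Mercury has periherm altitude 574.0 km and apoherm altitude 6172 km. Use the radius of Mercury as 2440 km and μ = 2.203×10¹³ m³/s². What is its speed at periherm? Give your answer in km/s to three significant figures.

r_p = 2440 + 574.0 = 3014.0 km = 3.0140×10⁶ m.
r_a = 2440 + 6172 = 8612.0 km = 8.6120×10⁶ m.
Semi-major axis a = (r_p + r_a)/2 = 5813.0 km = 5.813×10⁶ m.
Vis-viva: v² = μ(2/r − 1/a) = 2.203×10¹³ × (6.636×10⁻⁷ − 1.720×10⁻⁷) = 1.083×10⁷ m²/s².
v = 3291 m/s = 3.291 km/s.

v ≈ 3.29 km/s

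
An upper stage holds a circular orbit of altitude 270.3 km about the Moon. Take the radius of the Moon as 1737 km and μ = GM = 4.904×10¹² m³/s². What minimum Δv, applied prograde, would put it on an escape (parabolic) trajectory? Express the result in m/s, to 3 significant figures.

Δv ≈ 647 m/s

r = 1737 + 270.3 = 2007.3 km = 2.0073×10⁶ m.
Circular speed v_c = √(μ/r) = 1563 m/s.
Escape speed v_esc = √(2μ/r) = √2 × v_c = 2210 m/s.
Δv = v_esc − v_c = 647.4 m/s.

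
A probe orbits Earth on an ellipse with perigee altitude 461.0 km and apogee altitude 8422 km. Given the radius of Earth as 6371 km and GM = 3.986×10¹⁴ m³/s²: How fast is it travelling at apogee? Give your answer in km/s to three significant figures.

r_p = 6371 + 461.0 = 6832.0 km = 6.8320×10⁶ m.
r_a = 6371 + 8422 = 14793 km = 1.4793×10⁷ m.
Semi-major axis a = (r_p + r_a)/2 = 10812 km = 1.081×10⁷ m.
Vis-viva: v² = μ(2/r − 1/a) = 3.986×10¹⁴ × (1.352×10⁻⁷ − 9.249×10⁻⁸) = 1.703×10⁷ m²/s².
v = 4126 m/s = 4.126 km/s.

v ≈ 4.13 km/s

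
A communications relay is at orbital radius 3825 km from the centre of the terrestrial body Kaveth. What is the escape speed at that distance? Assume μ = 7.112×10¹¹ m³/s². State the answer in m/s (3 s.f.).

v_esc ≈ 610 m/s

r = 3825 km = 3.825×10⁶ m.
Escape speed v_esc = √(2μ/r) = √(2 × 7.112×10¹¹ / 3.825×10⁶) = √(3.719×10⁵) = 609.8 m/s.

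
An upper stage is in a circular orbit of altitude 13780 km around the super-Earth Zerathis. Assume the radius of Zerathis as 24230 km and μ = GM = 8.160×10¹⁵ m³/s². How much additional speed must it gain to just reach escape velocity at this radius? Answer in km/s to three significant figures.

Δv ≈ 6.07 km/s

r = 24230 + 13780 = 38010 km = 3.8010×10⁷ m.
Circular speed v_c = √(μ/r) = 14650 m/s.
Escape speed v_esc = √(2μ/r) = √2 × v_c = 20720 m/s.
Δv = v_esc − v_c = 6069 m/s = 6.069 km/s.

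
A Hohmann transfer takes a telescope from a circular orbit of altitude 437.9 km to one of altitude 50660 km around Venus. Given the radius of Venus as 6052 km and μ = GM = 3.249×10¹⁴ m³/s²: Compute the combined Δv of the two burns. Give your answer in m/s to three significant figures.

Δv_total ≈ 3710 m/s

r₁ = 6052 + 437.9 = 6489.9 km = 6.4899×10⁶ m.
r₂ = 6052 + 50660 = 56712 km = 5.6712×10⁷ m.
Transfer ellipse a_t = (r₁ + r₂)/2 = 3.160×10⁷ m.
At r₁: circular v_c1 = √(μ/r₁) = 7075 m/s; transfer-periapsis v_p = √[μ(2/r₁ − 1/a_t)] = 9479 m/s.
Δv₁ = v_p − v_c1 = 2403 m/s.
At r₂: circular v_c2 = √(μ/r₂) = 2394 m/s; transfer-apoapsis v_a = √[μ(2/r₂ − 1/a_t)] = 1085 m/s.
Δv₂ = v_c2 − v_a = 1309 m/s.
Total Δv = Δv₁ + Δv₂ = 3712 m/s.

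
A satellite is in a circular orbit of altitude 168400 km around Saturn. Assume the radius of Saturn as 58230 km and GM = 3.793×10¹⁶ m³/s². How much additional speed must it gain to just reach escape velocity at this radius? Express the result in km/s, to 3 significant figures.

Δv ≈ 5.36 km/s

r = 58230 + 168400 = 226630 km = 2.2663×10⁸ m.
Circular speed v_c = √(μ/r) = 12940 m/s.
Escape speed v_esc = √(2μ/r) = √2 × v_c = 18300 m/s.
Δv = v_esc − v_c = 5359 m/s = 5.359 km/s.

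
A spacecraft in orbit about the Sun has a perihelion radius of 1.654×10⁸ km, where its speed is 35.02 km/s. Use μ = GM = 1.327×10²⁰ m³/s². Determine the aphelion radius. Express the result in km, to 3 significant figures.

r_p = 1.654×10¹¹ m.
Specific energy ε = v²/2 − μ/r = -1.891×10⁸ J/kg, so a = −μ/(2ε) = 3.509×10¹¹ m.
The apsides satisfy r_p + r_a = 2a, so the aphelion radius is 2a − r_p = 5.364×10¹¹ m = 5.3636×10⁸ km.

aphelion radius ≈ 5.36×10⁸ km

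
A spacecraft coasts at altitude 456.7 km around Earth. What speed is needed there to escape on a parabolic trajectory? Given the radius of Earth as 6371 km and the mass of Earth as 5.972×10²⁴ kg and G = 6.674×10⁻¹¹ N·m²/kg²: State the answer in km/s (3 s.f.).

v_esc ≈ 10.8 km/s

μ = GM = 6.674×10⁻¹¹ × 5.972×10²⁴ = 3.986×10¹⁴ m³/s².
r = 6371 + 456.7 = 6827.7 km = 6.8277×10⁶ m.
Escape speed v_esc = √(2μ/r) = √(2 × 3.986×10¹⁴ / 6.828×10⁶) = √(1.168×10⁸) = 10810 m/s.
= 10.81 km/s.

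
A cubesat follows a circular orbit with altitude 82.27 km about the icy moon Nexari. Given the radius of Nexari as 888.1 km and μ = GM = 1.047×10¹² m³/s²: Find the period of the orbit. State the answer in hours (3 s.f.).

r = 888.1 + 82.27 = 970.37 km = 9.7037×10⁵ m.
Kepler's third law: T = 2π√(r³/μ) = 2π√((9.704×10⁵)³ / 1.047×10¹²).
r³/μ = 8.727×10⁵ s², so T = 2π × 9.342×10² = 5.870×10³ s.
Converting: 5.870×10³ s ÷ 3600 = 1.630 hours.

T ≈ 1.63 hours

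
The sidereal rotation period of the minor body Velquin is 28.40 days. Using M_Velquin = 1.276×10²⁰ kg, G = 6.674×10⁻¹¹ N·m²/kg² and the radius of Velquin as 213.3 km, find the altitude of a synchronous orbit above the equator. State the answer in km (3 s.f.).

μ = GM = 6.674×10⁻¹¹ × 1.276×10²⁰ = 8.516×10⁹ m³/s².
T = 28.40 days = 2.454×10⁶ s.
A synchronous orbit has period T, so by Kepler's third law a = (μT²/4π²)^(1/3).
μT²/4π² = 8.516×10⁹ × (2.454×10⁶)² / 39.48 = 1.299×10²¹ m³.
a = 1.091×10⁷ m = 10911 km.
Altitude h = a − R = 10911 − 213.3 = 10697 km.

h_sync ≈ 10700 km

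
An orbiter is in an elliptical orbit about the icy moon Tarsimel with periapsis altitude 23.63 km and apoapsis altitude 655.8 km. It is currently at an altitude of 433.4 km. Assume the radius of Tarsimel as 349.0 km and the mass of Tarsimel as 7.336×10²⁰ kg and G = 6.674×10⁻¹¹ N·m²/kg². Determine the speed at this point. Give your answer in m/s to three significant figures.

μ = GM = 6.674×10⁻¹¹ × 7.336×10²⁰ = 4.896×10¹⁰ m³/s².
r_p = 349.0 + 23.63 = 372.63 km = 3.7263×10⁵ m.
r_a = 349.0 + 655.8 = 1004.8 km = 1.0048×10⁶ m.
r = 349.0 + 433.4 = 782.40 km = 7.824×10⁵ m.
Semi-major axis a = (r_p + r_a)/2 = 688.71 km = 6.887×10⁵ m.
Vis-viva: v² = μ(2/r − 1/a) = 4.896×10¹⁰ × (2.556×10⁻⁶ − 1.452×10⁻⁶) = 5.406×10⁴ m²/s².
v = 232.5 m/s.

v ≈ 233 m/s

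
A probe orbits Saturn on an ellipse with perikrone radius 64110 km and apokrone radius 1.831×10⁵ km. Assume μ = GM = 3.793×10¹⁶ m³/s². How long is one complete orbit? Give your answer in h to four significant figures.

T ≈ 12.32 h

Semi-major axis a = (r_p + r_a)/2 = (64110 + 1.8310×10⁵)/2 = 1.2360×10⁵ km = 1.236×10⁸ m.
By Kepler's third law T = 2π√(a³/μ) = 2π × 7.056×10³ = 4.433×10⁴ s.
= 12.32 h.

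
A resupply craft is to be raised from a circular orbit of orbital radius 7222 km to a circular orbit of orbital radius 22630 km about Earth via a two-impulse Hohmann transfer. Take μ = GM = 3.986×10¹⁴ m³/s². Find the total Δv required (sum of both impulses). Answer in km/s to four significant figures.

Δv_total ≈ 2.996 km/s

r₁ = 7222 km = 7.222×10⁶ m.
r₂ = 22630 km = 2.263×10⁷ m.
Transfer ellipse a_t = (r₁ + r₂)/2 = 1.493×10⁷ m.
At r₁: circular v_c1 = √(μ/r₁) = 7429 m/s; transfer-perigee v_p = √[μ(2/r₁ − 1/a_t)] = 9148 m/s.
Δv₁ = v_p − v_c1 = 1719 m/s.
At r₂: circular v_c2 = √(μ/r₂) = 4197 m/s; transfer-apogee v_a = √[μ(2/r₂ − 1/a_t)] = 2919 m/s.
Δv₂ = v_c2 − v_a = 1278 m/s.
Total Δv = Δv₁ + Δv₂ = 2996 m/s = 2.996 km/s.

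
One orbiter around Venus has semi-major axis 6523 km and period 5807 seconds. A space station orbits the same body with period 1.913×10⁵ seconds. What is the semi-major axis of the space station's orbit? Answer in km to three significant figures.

a₂ ≈ 67000 km

Kepler's third law: a³ ∝ T², so a₂ = a₁ (T₂/T₁)^(2/3).
T₂/T₁ = 32.94, (T₂/T₁)^(2/3) = 10.28.
a₂ = 6523 × 10.28 = 67030 km.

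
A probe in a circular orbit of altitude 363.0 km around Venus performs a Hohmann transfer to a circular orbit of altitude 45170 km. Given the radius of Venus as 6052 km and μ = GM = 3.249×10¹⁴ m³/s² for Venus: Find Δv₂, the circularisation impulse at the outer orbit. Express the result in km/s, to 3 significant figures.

Δv ≈ 1.33 km/s

r₁ = 6052 + 363.0 = 6415.0 km = 6.4150×10⁶ m.
r₂ = 6052 + 45170 = 51222 km = 5.1222×10⁷ m.
Transfer ellipse a_t = (r₁ + r₂)/2 = 2.882×10⁷ m.
At r₁: circular v_c1 = √(μ/r₁) = 7117 m/s; transfer-periapsis v_p = √[μ(2/r₁ − 1/a_t)] = 9488 m/s.
At r₂: circular v_c2 = √(μ/r₂) = 2519 m/s; transfer-apoapsis v_a = √[μ(2/r₂ − 1/a_t)] = 1188 m/s.
Δv₂ = v_c2 − v_a = 1330 m/s.
= 1.330 km/s.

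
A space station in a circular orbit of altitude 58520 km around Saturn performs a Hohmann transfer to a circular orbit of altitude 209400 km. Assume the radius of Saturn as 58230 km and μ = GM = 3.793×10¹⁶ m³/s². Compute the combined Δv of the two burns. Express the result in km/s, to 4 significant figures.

Δv_total ≈ 5.872 km/s

r₁ = 58230 + 58520 = 116750 km = 1.1675×10⁸ m.
r₂ = 58230 + 209400 = 267630 km = 2.6763×10⁸ m.
Transfer ellipse a_t = (r₁ + r₂)/2 = 1.922×10⁸ m.
At r₁: circular v_c1 = √(μ/r₁) = 18020 m/s; transfer-perikrone v_p = √[μ(2/r₁ − 1/a_t)] = 21270 m/s.
Δv₁ = v_p − v_c1 = 3245 m/s.
At r₂: circular v_c2 = √(μ/r₂) = 11900 m/s; transfer-apokrone v_a = √[μ(2/r₂ − 1/a_t)] = 9279 m/s.
Δv₂ = v_c2 − v_a = 2626 m/s.
Total Δv = Δv₁ + Δv₂ = 5872 m/s = 5.872 km/s.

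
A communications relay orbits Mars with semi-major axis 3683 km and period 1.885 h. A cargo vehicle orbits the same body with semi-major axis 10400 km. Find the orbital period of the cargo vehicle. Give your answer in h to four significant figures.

T₂ ≈ 8.945 h

Kepler's third law: T² ∝ a³, so T₂ = T₁ (a₂/a₁)^(3/2).
a₂/a₁ = 2.824, (a₂/a₁)^(3/2) = 4.745.
T₂ = 1.885 × 4.745 = 8.945 h.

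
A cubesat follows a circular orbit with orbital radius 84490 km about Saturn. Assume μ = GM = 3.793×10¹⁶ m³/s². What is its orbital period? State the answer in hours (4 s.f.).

T ≈ 6.960 hours

r = 84490 km = 8.449×10⁷ m.
Kepler's third law: T = 2π√(r³/μ) = 2π√((8.449×10⁷)³ / 3.793×10¹⁶).
r³/μ = 1.590×10⁷ s², so T = 2π × 3.988×10³ = 2.506×10⁴ s.
Converting: 2.506×10⁴ s ÷ 3600 = 6.960 hours.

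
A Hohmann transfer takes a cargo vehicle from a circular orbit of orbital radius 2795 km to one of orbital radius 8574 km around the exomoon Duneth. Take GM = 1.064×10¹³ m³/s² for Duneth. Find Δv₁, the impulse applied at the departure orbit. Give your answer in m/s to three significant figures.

r₁ = 2795 km = 2.795×10⁶ m.
r₂ = 8574 km = 8.574×10⁶ m.
Transfer ellipse a_t = (r₁ + r₂)/2 = 5.684×10⁶ m.
At r₁: circular v_c1 = √(μ/r₁) = 1951 m/s; transfer-periapsis v_p = √[μ(2/r₁ − 1/a_t)] = 2396 m/s.
Δv₁ = v_p − v_c1 = 445.1 m/s.

Δv ≈ 445 m/s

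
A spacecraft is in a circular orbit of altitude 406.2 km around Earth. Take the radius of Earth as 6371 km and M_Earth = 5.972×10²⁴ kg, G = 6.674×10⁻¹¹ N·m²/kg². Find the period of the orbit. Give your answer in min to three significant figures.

μ = GM = 6.674×10⁻¹¹ × 5.972×10²⁴ = 3.986×10¹⁴ m³/s².
r = 6371 + 406.2 = 6777.2 km = 6.7772×10⁶ m.
Kepler's third law: T = 2π√(r³/μ) = 2π√((6.777×10⁶)³ / 3.986×10¹⁴).
r³/μ = 7.810×10⁵ s², so T = 2π × 8.837×10² = 5.553×10³ s.
Converting: 5.553×10³ s ÷ 60.00 = 92.54 min.

T ≈ 92.5 min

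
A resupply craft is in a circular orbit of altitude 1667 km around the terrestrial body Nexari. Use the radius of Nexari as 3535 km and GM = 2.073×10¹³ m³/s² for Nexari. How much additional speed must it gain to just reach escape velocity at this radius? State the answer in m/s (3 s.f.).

Δv ≈ 827 m/s

r = 3535 + 1667 = 5202.0 km = 5.2020×10⁶ m.
Circular speed v_c = √(μ/r) = 1996 m/s.
Escape speed v_esc = √(2μ/r) = √2 × v_c = 2823 m/s.
Δv = v_esc − v_c = 826.9 m/s.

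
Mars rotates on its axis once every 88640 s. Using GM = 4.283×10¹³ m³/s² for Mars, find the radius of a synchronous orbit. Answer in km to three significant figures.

r_sync ≈ 20400 km

A synchronous orbit has period T, so by Kepler's third law a = (μT²/4π²)^(1/3).
μT²/4π² = 4.283×10¹³ × (8.864×10⁴)² / 39.48 = 8.524×10²¹ m³.
a = 2.043×10⁷ m = 20428 km.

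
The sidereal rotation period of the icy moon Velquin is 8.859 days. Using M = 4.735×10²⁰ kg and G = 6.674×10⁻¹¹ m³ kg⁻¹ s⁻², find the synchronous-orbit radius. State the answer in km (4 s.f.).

μ = GM = 6.674×10⁻¹¹ × 4.735×10²⁰ = 3.160×10¹⁰ m³/s².
T = 8.859 days = 7.654×10⁵ s.
A synchronous orbit has period T, so by Kepler's third law a = (μT²/4π²)^(1/3).
μT²/4π² = 3.160×10¹⁰ × (7.654×10⁵)² / 39.48 = 4.690×10²⁰ m³.
a = 7.769×10⁶ m = 7769.3 km.

r_sync ≈ 7769 km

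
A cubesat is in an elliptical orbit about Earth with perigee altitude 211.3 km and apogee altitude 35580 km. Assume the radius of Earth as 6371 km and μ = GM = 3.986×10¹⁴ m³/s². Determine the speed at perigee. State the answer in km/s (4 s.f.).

v ≈ 10.23 km/s

r_p = 6371 + 211.3 = 6582.3 km = 6.5823×10⁶ m.
r_a = 6371 + 35580 = 41951 km = 4.1951×10⁷ m.
Semi-major axis a = (r_p + r_a)/2 = 24267 km = 2.427×10⁷ m.
Vis-viva: v² = μ(2/r − 1/a) = 3.986×10¹⁴ × (3.038×10⁻⁷ − 4.121×10⁻⁸) = 1.047×10⁸ m²/s².
v = 10230 m/s = 10.23 km/s.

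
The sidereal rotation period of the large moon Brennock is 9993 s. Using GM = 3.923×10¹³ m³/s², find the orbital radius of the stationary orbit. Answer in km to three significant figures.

r_sync ≈ 4630 km

A synchronous orbit has period T, so by Kepler's third law a = (μT²/4π²)^(1/3).
μT²/4π² = 3.923×10¹³ × (9.993×10³)² / 39.48 = 9.923×10¹⁹ m³.
a = 4.630×10⁶ m = 4629.7 km.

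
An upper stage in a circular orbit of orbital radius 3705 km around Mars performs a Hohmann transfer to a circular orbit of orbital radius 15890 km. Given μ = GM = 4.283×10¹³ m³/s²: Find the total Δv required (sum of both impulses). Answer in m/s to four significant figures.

Δv_total ≈ 1562 m/s

r₁ = 3705 km = 3.705×10⁶ m.
r₂ = 15890 km = 1.589×10⁷ m.
Transfer ellipse a_t = (r₁ + r₂)/2 = 9.798×10⁶ m.
At r₁: circular v_c1 = √(μ/r₁) = 3400 m/s; transfer-periapsis v_p = √[μ(2/r₁ − 1/a_t)] = 4330 m/s.
Δv₁ = v_p − v_c1 = 930.0 m/s.
At r₂: circular v_c2 = √(μ/r₂) = 1642 m/s; transfer-apoapsis v_a = √[μ(2/r₂ − 1/a_t)] = 1010 m/s.
Δv₂ = v_c2 − v_a = 632.2 m/s.
Total Δv = Δv₁ + Δv₂ = 1562 m/s.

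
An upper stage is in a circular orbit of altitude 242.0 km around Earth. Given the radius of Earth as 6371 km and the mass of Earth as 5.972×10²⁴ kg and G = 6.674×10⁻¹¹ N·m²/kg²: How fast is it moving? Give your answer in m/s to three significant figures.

v ≈ 7760 m/s

μ = GM = 6.674×10⁻¹¹ × 5.972×10²⁴ = 3.986×10¹⁴ m³/s².
r = 6371 + 242.0 = 6613.0 km = 6.6130×10⁶ m.
For a circular orbit v = √(μ/r) = √(3.986×10¹⁴ / 6.613×10⁶) = √(6.027×10⁷) = 7763 m/s.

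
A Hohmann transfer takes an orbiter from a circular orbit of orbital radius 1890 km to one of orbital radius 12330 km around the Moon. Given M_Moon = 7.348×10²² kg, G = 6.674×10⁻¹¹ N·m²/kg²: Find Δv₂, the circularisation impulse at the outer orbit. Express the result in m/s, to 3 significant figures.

μ = GM = 6.674×10⁻¹¹ × 7.348×10²² = 4.904×10¹² m³/s².
r₁ = 1890 km = 1.890×10⁶ m.
r₂ = 12330 km = 1.233×10⁷ m.
Transfer ellipse a_t = (r₁ + r₂)/2 = 7.110×10⁶ m.
At r₁: circular v_c1 = √(μ/r₁) = 1611 m/s; transfer-perilune v_p = √[μ(2/r₁ − 1/a_t)] = 2121 m/s.
At r₂: circular v_c2 = √(μ/r₂) = 630.7 m/s; transfer-apolune v_a = √[μ(2/r₂ − 1/a_t)] = 325.2 m/s.
Δv₂ = v_c2 − v_a = 305.5 m/s.

Δv ≈ 306 m/s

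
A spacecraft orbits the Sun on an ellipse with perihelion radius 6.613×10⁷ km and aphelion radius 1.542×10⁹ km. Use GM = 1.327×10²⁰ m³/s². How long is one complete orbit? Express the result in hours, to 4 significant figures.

Semi-major axis a = (r_p + r_a)/2 = (6.6130×10⁷ + 1.5420×10⁹)/2 = 8.0406×10⁸ km = 8.041×10¹¹ m.
By Kepler's third law T = 2π√(a³/μ) = 2π × 6.259×10⁷ = 3.933×10⁸ s.
= 1.092×10⁵ hours.

T ≈ 109200 hours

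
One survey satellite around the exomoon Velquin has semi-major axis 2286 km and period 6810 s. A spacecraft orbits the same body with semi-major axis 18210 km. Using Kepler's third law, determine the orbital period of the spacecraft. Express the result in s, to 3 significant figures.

T₂ ≈ 1.53×10⁵ s

Kepler's third law: T² ∝ a³, so T₂ = T₁ (a₂/a₁)^(3/2).
a₂/a₁ = 7.966, (a₂/a₁)^(3/2) = 22.48.
T₂ = 6810 × 22.48 = 1.531×10⁵ s.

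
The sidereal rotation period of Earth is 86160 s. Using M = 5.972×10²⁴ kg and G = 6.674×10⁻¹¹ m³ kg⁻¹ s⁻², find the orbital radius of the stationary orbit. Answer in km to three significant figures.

μ = GM = 6.674×10⁻¹¹ × 5.972×10²⁴ = 3.986×10¹⁴ m³/s².
A synchronous orbit has period T, so by Kepler's third law a = (μT²/4π²)^(1/3).
μT²/4π² = 3.986×10¹⁴ × (8.616×10⁴)² / 39.48 = 7.495×10²² m³.
a = 4.216×10⁷ m = 42162 km.

r_sync ≈ 42200 km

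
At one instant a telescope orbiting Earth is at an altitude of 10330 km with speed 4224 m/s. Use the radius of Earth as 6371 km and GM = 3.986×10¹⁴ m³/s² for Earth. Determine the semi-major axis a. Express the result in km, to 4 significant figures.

r = 6371 + 10330 = 16701 km = 1.670×10⁷ m.
Vis-viva rearranged: 1/a = 2/r − v²/μ = 1.198×10⁻⁷ − 4.476×10⁻⁸ = 7.499×10⁻⁸ m⁻¹.
a = 1.333×10⁷ m = 13335 km.

a ≈ 13330 km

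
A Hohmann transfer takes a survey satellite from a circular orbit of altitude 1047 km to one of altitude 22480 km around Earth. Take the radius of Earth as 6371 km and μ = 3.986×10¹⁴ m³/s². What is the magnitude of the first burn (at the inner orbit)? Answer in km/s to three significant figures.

r₁ = 6371 + 1047 = 7418.0 km = 7.4180×10⁶ m.
r₂ = 6371 + 22480 = 28851 km = 2.8851×10⁷ m.
Transfer ellipse a_t = (r₁ + r₂)/2 = 1.813×10⁷ m.
At r₁: circular v_c1 = √(μ/r₁) = 7330 m/s; transfer-perigee v_p = √[μ(2/r₁ − 1/a_t)] = 9246 m/s.
Δv₁ = v_p − v_c1 = 1916 m/s.
= 1.916 km/s.

Δv ≈ 1.92 km/s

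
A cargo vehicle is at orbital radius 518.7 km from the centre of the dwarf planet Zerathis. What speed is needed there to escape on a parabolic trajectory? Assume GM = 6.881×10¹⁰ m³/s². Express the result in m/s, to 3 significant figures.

r = 518.7 km = 5.187×10⁵ m.
Escape speed v_esc = √(2μ/r) = √(2 × 6.881×10¹⁰ / 5.187×10⁵) = √(2.653×10⁵) = 515.1 m/s.

v_esc ≈ 515 m/s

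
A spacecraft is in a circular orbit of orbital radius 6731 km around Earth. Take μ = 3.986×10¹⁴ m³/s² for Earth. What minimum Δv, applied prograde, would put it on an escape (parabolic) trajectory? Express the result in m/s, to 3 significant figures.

r = 6731 km = 6.731×10⁶ m.
Circular speed v_c = √(μ/r) = 7695 m/s.
Escape speed v_esc = √(2μ/r) = √2 × v_c = 10880 m/s.
Δv = v_esc − v_c = 3188 m/s.

Δv ≈ 3190 m/s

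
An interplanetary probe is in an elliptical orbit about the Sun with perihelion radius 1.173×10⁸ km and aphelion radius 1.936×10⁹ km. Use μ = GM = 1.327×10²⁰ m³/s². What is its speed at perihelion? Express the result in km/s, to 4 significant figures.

v ≈ 46.19 km/s

Semi-major axis a = (r_p + r_a)/2 = 1.0266×10⁹ km = 1.027×10¹² m.
Vis-viva: v² = μ(2/r − 1/a) = 1.327×10²⁰ × (1.705×10⁻¹¹ − 9.740×10⁻¹³) = 2.133×10⁹ m²/s².
v = 46190 m/s = 46.19 km/s.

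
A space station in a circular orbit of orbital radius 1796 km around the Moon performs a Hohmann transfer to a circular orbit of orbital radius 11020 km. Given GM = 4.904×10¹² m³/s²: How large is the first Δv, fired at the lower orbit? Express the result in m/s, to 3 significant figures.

r₁ = 1796 km = 1.796×10⁶ m.
r₂ = 11020 km = 1.102×10⁷ m.
Transfer ellipse a_t = (r₁ + r₂)/2 = 6.408×10⁶ m.
At r₁: circular v_c1 = √(μ/r₁) = 1652 m/s; transfer-perilune v_p = √[μ(2/r₁ − 1/a_t)] = 2167 m/s.
Δv₁ = v_p − v_c1 = 514.5 m/s.

Δv ≈ 515 m/s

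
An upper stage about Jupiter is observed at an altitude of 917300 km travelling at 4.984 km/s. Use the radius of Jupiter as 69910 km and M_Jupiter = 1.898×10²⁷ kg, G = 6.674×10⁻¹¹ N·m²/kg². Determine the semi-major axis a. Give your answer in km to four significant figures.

a ≈ 5.465×10⁵ km

μ = GM = 6.674×10⁻¹¹ × 1.898×10²⁷ = 1.267×10¹⁷ m³/s².
r = 69910 + 917300 = 9.8721×10⁵ km = 9.872×10⁸ m.
Specific orbital energy ε = v²/2 − μ/r = (4984)²/2 − 1.267×10¹⁷/9.872×10⁸ = -1.159×10⁸ J/kg.
Since ε = −μ/(2a), a = −μ/(2ε) = 5.465×10⁸ m = 5.4650×10⁵ km.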